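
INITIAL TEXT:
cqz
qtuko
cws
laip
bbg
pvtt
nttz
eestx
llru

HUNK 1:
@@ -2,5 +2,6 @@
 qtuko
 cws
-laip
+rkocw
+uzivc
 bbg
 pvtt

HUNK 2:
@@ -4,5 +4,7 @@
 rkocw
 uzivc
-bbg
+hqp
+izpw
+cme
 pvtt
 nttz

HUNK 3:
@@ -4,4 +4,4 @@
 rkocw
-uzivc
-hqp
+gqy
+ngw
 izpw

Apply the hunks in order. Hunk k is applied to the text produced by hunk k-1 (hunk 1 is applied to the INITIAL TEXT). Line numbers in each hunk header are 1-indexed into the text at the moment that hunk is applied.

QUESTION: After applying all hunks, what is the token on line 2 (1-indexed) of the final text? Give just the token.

Hunk 1: at line 2 remove [laip] add [rkocw,uzivc] -> 10 lines: cqz qtuko cws rkocw uzivc bbg pvtt nttz eestx llru
Hunk 2: at line 4 remove [bbg] add [hqp,izpw,cme] -> 12 lines: cqz qtuko cws rkocw uzivc hqp izpw cme pvtt nttz eestx llru
Hunk 3: at line 4 remove [uzivc,hqp] add [gqy,ngw] -> 12 lines: cqz qtuko cws rkocw gqy ngw izpw cme pvtt nttz eestx llru
Final line 2: qtuko

Answer: qtuko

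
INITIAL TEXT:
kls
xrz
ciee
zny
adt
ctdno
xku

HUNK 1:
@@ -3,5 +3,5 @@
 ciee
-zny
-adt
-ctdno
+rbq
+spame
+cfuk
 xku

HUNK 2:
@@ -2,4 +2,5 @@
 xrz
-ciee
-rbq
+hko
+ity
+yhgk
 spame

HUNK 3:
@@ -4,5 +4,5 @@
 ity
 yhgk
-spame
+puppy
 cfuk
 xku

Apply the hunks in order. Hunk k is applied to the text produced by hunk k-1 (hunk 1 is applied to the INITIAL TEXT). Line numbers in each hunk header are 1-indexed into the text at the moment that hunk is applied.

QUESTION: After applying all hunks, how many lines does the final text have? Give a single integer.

Hunk 1: at line 3 remove [zny,adt,ctdno] add [rbq,spame,cfuk] -> 7 lines: kls xrz ciee rbq spame cfuk xku
Hunk 2: at line 2 remove [ciee,rbq] add [hko,ity,yhgk] -> 8 lines: kls xrz hko ity yhgk spame cfuk xku
Hunk 3: at line 4 remove [spame] add [puppy] -> 8 lines: kls xrz hko ity yhgk puppy cfuk xku
Final line count: 8

Answer: 8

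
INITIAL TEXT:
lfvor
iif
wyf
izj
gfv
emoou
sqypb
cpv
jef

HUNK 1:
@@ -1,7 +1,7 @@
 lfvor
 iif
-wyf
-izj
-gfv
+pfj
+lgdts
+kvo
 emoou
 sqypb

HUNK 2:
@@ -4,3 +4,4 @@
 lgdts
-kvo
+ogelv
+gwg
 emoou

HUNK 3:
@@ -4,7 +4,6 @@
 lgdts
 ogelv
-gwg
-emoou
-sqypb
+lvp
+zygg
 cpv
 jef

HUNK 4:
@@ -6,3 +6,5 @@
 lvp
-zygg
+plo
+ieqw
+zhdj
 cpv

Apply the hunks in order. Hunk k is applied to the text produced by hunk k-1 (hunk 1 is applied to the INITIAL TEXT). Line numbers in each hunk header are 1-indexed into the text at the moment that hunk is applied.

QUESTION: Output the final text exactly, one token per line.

Hunk 1: at line 1 remove [wyf,izj,gfv] add [pfj,lgdts,kvo] -> 9 lines: lfvor iif pfj lgdts kvo emoou sqypb cpv jef
Hunk 2: at line 4 remove [kvo] add [ogelv,gwg] -> 10 lines: lfvor iif pfj lgdts ogelv gwg emoou sqypb cpv jef
Hunk 3: at line 4 remove [gwg,emoou,sqypb] add [lvp,zygg] -> 9 lines: lfvor iif pfj lgdts ogelv lvp zygg cpv jef
Hunk 4: at line 6 remove [zygg] add [plo,ieqw,zhdj] -> 11 lines: lfvor iif pfj lgdts ogelv lvp plo ieqw zhdj cpv jef

Answer: lfvor
iif
pfj
lgdts
ogelv
lvp
plo
ieqw
zhdj
cpv
jef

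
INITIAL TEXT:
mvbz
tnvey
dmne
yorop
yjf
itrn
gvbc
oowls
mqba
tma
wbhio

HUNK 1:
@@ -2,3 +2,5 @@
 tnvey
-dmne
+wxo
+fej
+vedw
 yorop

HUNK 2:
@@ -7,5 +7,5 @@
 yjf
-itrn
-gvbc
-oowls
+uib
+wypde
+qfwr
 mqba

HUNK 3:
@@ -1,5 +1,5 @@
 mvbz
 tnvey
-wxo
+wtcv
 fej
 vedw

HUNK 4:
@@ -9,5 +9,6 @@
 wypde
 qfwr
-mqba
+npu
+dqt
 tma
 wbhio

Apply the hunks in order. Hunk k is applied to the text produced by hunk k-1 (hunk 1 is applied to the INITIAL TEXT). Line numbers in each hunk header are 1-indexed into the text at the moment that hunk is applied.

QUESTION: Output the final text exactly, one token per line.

Hunk 1: at line 2 remove [dmne] add [wxo,fej,vedw] -> 13 lines: mvbz tnvey wxo fej vedw yorop yjf itrn gvbc oowls mqba tma wbhio
Hunk 2: at line 7 remove [itrn,gvbc,oowls] add [uib,wypde,qfwr] -> 13 lines: mvbz tnvey wxo fej vedw yorop yjf uib wypde qfwr mqba tma wbhio
Hunk 3: at line 1 remove [wxo] add [wtcv] -> 13 lines: mvbz tnvey wtcv fej vedw yorop yjf uib wypde qfwr mqba tma wbhio
Hunk 4: at line 9 remove [mqba] add [npu,dqt] -> 14 lines: mvbz tnvey wtcv fej vedw yorop yjf uib wypde qfwr npu dqt tma wbhio

Answer: mvbz
tnvey
wtcv
fej
vedw
yorop
yjf
uib
wypde
qfwr
npu
dqt
tma
wbhio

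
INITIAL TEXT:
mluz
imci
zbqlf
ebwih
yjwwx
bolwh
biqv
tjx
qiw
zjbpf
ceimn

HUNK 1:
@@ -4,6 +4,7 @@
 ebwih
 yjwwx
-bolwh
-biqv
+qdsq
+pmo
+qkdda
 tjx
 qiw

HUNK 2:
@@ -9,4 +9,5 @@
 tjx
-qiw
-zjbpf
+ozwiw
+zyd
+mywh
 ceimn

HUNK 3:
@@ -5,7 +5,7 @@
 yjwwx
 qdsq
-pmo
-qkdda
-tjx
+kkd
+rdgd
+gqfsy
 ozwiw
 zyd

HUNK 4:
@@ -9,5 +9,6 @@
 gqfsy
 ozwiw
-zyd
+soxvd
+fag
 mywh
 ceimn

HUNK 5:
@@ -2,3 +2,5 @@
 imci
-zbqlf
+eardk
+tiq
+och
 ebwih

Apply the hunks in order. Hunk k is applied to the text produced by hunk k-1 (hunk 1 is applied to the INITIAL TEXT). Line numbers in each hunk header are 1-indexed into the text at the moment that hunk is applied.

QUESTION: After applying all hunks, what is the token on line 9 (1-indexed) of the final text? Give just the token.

Hunk 1: at line 4 remove [bolwh,biqv] add [qdsq,pmo,qkdda] -> 12 lines: mluz imci zbqlf ebwih yjwwx qdsq pmo qkdda tjx qiw zjbpf ceimn
Hunk 2: at line 9 remove [qiw,zjbpf] add [ozwiw,zyd,mywh] -> 13 lines: mluz imci zbqlf ebwih yjwwx qdsq pmo qkdda tjx ozwiw zyd mywh ceimn
Hunk 3: at line 5 remove [pmo,qkdda,tjx] add [kkd,rdgd,gqfsy] -> 13 lines: mluz imci zbqlf ebwih yjwwx qdsq kkd rdgd gqfsy ozwiw zyd mywh ceimn
Hunk 4: at line 9 remove [zyd] add [soxvd,fag] -> 14 lines: mluz imci zbqlf ebwih yjwwx qdsq kkd rdgd gqfsy ozwiw soxvd fag mywh ceimn
Hunk 5: at line 2 remove [zbqlf] add [eardk,tiq,och] -> 16 lines: mluz imci eardk tiq och ebwih yjwwx qdsq kkd rdgd gqfsy ozwiw soxvd fag mywh ceimn
Final line 9: kkd

Answer: kkd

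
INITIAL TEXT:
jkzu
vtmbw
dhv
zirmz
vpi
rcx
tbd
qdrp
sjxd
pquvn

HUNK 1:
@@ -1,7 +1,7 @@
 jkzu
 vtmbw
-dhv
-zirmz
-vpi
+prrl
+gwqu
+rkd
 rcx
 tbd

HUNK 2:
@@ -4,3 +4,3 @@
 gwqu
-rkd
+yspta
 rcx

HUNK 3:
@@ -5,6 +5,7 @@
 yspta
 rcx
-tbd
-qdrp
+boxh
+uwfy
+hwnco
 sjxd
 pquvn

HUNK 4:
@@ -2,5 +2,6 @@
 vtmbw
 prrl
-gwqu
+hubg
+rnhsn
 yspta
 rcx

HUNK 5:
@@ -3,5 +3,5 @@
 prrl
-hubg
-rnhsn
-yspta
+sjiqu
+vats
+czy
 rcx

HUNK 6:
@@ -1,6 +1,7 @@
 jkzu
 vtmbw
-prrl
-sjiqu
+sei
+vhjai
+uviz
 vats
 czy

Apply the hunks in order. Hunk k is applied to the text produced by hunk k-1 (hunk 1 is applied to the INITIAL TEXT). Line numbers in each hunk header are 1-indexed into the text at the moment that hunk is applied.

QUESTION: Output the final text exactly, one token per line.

Answer: jkzu
vtmbw
sei
vhjai
uviz
vats
czy
rcx
boxh
uwfy
hwnco
sjxd
pquvn

Derivation:
Hunk 1: at line 1 remove [dhv,zirmz,vpi] add [prrl,gwqu,rkd] -> 10 lines: jkzu vtmbw prrl gwqu rkd rcx tbd qdrp sjxd pquvn
Hunk 2: at line 4 remove [rkd] add [yspta] -> 10 lines: jkzu vtmbw prrl gwqu yspta rcx tbd qdrp sjxd pquvn
Hunk 3: at line 5 remove [tbd,qdrp] add [boxh,uwfy,hwnco] -> 11 lines: jkzu vtmbw prrl gwqu yspta rcx boxh uwfy hwnco sjxd pquvn
Hunk 4: at line 2 remove [gwqu] add [hubg,rnhsn] -> 12 lines: jkzu vtmbw prrl hubg rnhsn yspta rcx boxh uwfy hwnco sjxd pquvn
Hunk 5: at line 3 remove [hubg,rnhsn,yspta] add [sjiqu,vats,czy] -> 12 lines: jkzu vtmbw prrl sjiqu vats czy rcx boxh uwfy hwnco sjxd pquvn
Hunk 6: at line 1 remove [prrl,sjiqu] add [sei,vhjai,uviz] -> 13 lines: jkzu vtmbw sei vhjai uviz vats czy rcx boxh uwfy hwnco sjxd pquvn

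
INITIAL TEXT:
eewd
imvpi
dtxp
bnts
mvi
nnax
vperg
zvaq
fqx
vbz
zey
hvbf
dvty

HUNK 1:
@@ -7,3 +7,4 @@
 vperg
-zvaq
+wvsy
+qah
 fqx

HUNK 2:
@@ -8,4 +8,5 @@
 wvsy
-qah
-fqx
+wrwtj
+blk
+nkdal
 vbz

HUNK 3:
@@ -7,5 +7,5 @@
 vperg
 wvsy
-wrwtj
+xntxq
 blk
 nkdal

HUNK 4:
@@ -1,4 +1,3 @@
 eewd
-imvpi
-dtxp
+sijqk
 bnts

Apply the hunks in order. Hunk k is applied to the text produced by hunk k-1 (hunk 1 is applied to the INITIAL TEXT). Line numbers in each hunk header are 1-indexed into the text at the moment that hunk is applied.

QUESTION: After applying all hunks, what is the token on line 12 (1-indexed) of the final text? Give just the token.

Hunk 1: at line 7 remove [zvaq] add [wvsy,qah] -> 14 lines: eewd imvpi dtxp bnts mvi nnax vperg wvsy qah fqx vbz zey hvbf dvty
Hunk 2: at line 8 remove [qah,fqx] add [wrwtj,blk,nkdal] -> 15 lines: eewd imvpi dtxp bnts mvi nnax vperg wvsy wrwtj blk nkdal vbz zey hvbf dvty
Hunk 3: at line 7 remove [wrwtj] add [xntxq] -> 15 lines: eewd imvpi dtxp bnts mvi nnax vperg wvsy xntxq blk nkdal vbz zey hvbf dvty
Hunk 4: at line 1 remove [imvpi,dtxp] add [sijqk] -> 14 lines: eewd sijqk bnts mvi nnax vperg wvsy xntxq blk nkdal vbz zey hvbf dvty
Final line 12: zey

Answer: zey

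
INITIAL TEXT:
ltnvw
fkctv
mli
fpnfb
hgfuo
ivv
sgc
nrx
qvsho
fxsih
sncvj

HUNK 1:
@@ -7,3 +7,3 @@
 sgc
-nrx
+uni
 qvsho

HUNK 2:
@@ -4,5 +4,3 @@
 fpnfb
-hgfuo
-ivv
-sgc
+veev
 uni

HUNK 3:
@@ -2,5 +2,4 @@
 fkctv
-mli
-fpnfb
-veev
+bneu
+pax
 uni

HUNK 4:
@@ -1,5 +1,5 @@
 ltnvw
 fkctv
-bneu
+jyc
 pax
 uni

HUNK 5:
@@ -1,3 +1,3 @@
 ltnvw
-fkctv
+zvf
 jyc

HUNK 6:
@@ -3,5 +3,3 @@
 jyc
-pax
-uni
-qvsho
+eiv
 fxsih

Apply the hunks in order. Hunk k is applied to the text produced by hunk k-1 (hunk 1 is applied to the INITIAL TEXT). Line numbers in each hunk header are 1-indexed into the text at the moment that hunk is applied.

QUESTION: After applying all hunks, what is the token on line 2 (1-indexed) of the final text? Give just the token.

Hunk 1: at line 7 remove [nrx] add [uni] -> 11 lines: ltnvw fkctv mli fpnfb hgfuo ivv sgc uni qvsho fxsih sncvj
Hunk 2: at line 4 remove [hgfuo,ivv,sgc] add [veev] -> 9 lines: ltnvw fkctv mli fpnfb veev uni qvsho fxsih sncvj
Hunk 3: at line 2 remove [mli,fpnfb,veev] add [bneu,pax] -> 8 lines: ltnvw fkctv bneu pax uni qvsho fxsih sncvj
Hunk 4: at line 1 remove [bneu] add [jyc] -> 8 lines: ltnvw fkctv jyc pax uni qvsho fxsih sncvj
Hunk 5: at line 1 remove [fkctv] add [zvf] -> 8 lines: ltnvw zvf jyc pax uni qvsho fxsih sncvj
Hunk 6: at line 3 remove [pax,uni,qvsho] add [eiv] -> 6 lines: ltnvw zvf jyc eiv fxsih sncvj
Final line 2: zvf

Answer: zvf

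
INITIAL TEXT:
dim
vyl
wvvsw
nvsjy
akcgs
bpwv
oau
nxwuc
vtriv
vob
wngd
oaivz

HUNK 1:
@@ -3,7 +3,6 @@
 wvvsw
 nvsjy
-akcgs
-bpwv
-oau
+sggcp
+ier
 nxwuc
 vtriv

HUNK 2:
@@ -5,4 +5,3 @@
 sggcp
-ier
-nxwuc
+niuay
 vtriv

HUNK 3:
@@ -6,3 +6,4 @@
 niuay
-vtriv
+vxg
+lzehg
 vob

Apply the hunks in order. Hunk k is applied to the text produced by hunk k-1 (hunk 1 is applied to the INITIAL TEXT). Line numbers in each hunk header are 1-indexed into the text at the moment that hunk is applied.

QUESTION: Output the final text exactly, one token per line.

Hunk 1: at line 3 remove [akcgs,bpwv,oau] add [sggcp,ier] -> 11 lines: dim vyl wvvsw nvsjy sggcp ier nxwuc vtriv vob wngd oaivz
Hunk 2: at line 5 remove [ier,nxwuc] add [niuay] -> 10 lines: dim vyl wvvsw nvsjy sggcp niuay vtriv vob wngd oaivz
Hunk 3: at line 6 remove [vtriv] add [vxg,lzehg] -> 11 lines: dim vyl wvvsw nvsjy sggcp niuay vxg lzehg vob wngd oaivz

Answer: dim
vyl
wvvsw
nvsjy
sggcp
niuay
vxg
lzehg
vob
wngd
oaivz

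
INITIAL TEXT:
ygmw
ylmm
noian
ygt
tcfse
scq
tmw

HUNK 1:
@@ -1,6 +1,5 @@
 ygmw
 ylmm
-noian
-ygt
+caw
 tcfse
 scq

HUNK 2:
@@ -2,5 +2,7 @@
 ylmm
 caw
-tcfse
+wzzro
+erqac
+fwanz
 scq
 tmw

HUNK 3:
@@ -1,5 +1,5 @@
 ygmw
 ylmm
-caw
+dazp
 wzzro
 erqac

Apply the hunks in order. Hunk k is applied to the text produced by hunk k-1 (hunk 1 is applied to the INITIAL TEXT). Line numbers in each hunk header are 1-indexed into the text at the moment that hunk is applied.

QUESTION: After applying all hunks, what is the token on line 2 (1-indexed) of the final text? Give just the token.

Answer: ylmm

Derivation:
Hunk 1: at line 1 remove [noian,ygt] add [caw] -> 6 lines: ygmw ylmm caw tcfse scq tmw
Hunk 2: at line 2 remove [tcfse] add [wzzro,erqac,fwanz] -> 8 lines: ygmw ylmm caw wzzro erqac fwanz scq tmw
Hunk 3: at line 1 remove [caw] add [dazp] -> 8 lines: ygmw ylmm dazp wzzro erqac fwanz scq tmw
Final line 2: ylmm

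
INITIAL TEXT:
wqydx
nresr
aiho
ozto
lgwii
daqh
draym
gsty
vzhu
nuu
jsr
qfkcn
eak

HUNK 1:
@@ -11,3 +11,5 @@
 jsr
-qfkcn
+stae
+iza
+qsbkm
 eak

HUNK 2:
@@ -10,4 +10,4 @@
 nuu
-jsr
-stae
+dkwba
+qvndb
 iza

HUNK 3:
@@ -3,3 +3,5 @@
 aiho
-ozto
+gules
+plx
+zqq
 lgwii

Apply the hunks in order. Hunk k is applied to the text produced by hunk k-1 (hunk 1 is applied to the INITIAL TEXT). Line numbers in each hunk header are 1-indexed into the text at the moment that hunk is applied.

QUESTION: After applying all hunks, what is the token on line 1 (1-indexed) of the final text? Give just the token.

Answer: wqydx

Derivation:
Hunk 1: at line 11 remove [qfkcn] add [stae,iza,qsbkm] -> 15 lines: wqydx nresr aiho ozto lgwii daqh draym gsty vzhu nuu jsr stae iza qsbkm eak
Hunk 2: at line 10 remove [jsr,stae] add [dkwba,qvndb] -> 15 lines: wqydx nresr aiho ozto lgwii daqh draym gsty vzhu nuu dkwba qvndb iza qsbkm eak
Hunk 3: at line 3 remove [ozto] add [gules,plx,zqq] -> 17 lines: wqydx nresr aiho gules plx zqq lgwii daqh draym gsty vzhu nuu dkwba qvndb iza qsbkm eak
Final line 1: wqydx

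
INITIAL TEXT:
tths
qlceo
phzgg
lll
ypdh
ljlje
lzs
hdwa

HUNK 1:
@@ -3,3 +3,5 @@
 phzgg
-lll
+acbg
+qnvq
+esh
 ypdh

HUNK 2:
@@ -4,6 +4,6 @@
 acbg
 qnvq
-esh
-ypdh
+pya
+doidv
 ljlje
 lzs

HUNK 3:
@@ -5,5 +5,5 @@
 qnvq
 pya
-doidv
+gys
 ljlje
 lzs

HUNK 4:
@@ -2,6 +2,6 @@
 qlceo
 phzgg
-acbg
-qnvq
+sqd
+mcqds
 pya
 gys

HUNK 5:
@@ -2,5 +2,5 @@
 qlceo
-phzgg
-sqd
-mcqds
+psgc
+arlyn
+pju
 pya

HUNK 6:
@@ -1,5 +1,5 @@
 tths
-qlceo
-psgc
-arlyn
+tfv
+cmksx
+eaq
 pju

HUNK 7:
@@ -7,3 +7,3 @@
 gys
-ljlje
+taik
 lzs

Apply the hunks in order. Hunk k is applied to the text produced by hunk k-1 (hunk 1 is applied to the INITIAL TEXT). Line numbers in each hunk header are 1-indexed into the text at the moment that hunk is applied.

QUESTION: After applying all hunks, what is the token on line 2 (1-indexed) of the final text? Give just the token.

Hunk 1: at line 3 remove [lll] add [acbg,qnvq,esh] -> 10 lines: tths qlceo phzgg acbg qnvq esh ypdh ljlje lzs hdwa
Hunk 2: at line 4 remove [esh,ypdh] add [pya,doidv] -> 10 lines: tths qlceo phzgg acbg qnvq pya doidv ljlje lzs hdwa
Hunk 3: at line 5 remove [doidv] add [gys] -> 10 lines: tths qlceo phzgg acbg qnvq pya gys ljlje lzs hdwa
Hunk 4: at line 2 remove [acbg,qnvq] add [sqd,mcqds] -> 10 lines: tths qlceo phzgg sqd mcqds pya gys ljlje lzs hdwa
Hunk 5: at line 2 remove [phzgg,sqd,mcqds] add [psgc,arlyn,pju] -> 10 lines: tths qlceo psgc arlyn pju pya gys ljlje lzs hdwa
Hunk 6: at line 1 remove [qlceo,psgc,arlyn] add [tfv,cmksx,eaq] -> 10 lines: tths tfv cmksx eaq pju pya gys ljlje lzs hdwa
Hunk 7: at line 7 remove [ljlje] add [taik] -> 10 lines: tths tfv cmksx eaq pju pya gys taik lzs hdwa
Final line 2: tfv

Answer: tfv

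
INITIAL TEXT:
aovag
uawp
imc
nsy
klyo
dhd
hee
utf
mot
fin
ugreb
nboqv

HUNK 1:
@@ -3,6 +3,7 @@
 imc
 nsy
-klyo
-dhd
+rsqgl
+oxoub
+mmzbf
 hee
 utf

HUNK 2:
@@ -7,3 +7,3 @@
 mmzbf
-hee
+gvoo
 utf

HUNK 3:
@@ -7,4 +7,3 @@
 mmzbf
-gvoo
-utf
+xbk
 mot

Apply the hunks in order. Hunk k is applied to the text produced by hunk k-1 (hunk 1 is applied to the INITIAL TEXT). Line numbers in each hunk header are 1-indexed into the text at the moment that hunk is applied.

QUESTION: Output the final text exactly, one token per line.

Answer: aovag
uawp
imc
nsy
rsqgl
oxoub
mmzbf
xbk
mot
fin
ugreb
nboqv

Derivation:
Hunk 1: at line 3 remove [klyo,dhd] add [rsqgl,oxoub,mmzbf] -> 13 lines: aovag uawp imc nsy rsqgl oxoub mmzbf hee utf mot fin ugreb nboqv
Hunk 2: at line 7 remove [hee] add [gvoo] -> 13 lines: aovag uawp imc nsy rsqgl oxoub mmzbf gvoo utf mot fin ugreb nboqv
Hunk 3: at line 7 remove [gvoo,utf] add [xbk] -> 12 lines: aovag uawp imc nsy rsqgl oxoub mmzbf xbk mot fin ugreb nboqv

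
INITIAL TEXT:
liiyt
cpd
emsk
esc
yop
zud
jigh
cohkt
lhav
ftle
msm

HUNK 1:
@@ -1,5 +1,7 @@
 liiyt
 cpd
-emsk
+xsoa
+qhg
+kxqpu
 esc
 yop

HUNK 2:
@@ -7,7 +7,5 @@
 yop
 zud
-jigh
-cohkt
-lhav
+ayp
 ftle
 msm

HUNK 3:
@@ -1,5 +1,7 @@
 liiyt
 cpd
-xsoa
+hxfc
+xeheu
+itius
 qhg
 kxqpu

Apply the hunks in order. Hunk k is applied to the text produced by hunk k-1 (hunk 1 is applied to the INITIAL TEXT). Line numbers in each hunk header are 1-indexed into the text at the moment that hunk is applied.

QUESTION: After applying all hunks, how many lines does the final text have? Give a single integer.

Answer: 13

Derivation:
Hunk 1: at line 1 remove [emsk] add [xsoa,qhg,kxqpu] -> 13 lines: liiyt cpd xsoa qhg kxqpu esc yop zud jigh cohkt lhav ftle msm
Hunk 2: at line 7 remove [jigh,cohkt,lhav] add [ayp] -> 11 lines: liiyt cpd xsoa qhg kxqpu esc yop zud ayp ftle msm
Hunk 3: at line 1 remove [xsoa] add [hxfc,xeheu,itius] -> 13 lines: liiyt cpd hxfc xeheu itius qhg kxqpu esc yop zud ayp ftle msm
Final line count: 13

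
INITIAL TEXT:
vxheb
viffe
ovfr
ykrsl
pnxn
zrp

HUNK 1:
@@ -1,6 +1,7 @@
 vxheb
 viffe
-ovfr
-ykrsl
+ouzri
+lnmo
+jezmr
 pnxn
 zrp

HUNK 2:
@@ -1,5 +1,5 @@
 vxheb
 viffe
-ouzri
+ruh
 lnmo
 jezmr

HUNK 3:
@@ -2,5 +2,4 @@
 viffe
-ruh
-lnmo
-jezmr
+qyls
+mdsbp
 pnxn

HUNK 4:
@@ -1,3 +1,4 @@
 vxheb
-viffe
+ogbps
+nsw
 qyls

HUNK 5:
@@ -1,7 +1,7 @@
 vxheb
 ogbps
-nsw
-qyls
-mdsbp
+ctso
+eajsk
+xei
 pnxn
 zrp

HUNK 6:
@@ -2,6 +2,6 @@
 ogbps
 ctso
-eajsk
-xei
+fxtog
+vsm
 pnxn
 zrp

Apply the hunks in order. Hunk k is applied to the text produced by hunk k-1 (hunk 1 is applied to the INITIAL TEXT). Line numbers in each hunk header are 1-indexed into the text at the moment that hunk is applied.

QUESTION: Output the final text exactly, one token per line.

Answer: vxheb
ogbps
ctso
fxtog
vsm
pnxn
zrp

Derivation:
Hunk 1: at line 1 remove [ovfr,ykrsl] add [ouzri,lnmo,jezmr] -> 7 lines: vxheb viffe ouzri lnmo jezmr pnxn zrp
Hunk 2: at line 1 remove [ouzri] add [ruh] -> 7 lines: vxheb viffe ruh lnmo jezmr pnxn zrp
Hunk 3: at line 2 remove [ruh,lnmo,jezmr] add [qyls,mdsbp] -> 6 lines: vxheb viffe qyls mdsbp pnxn zrp
Hunk 4: at line 1 remove [viffe] add [ogbps,nsw] -> 7 lines: vxheb ogbps nsw qyls mdsbp pnxn zrp
Hunk 5: at line 1 remove [nsw,qyls,mdsbp] add [ctso,eajsk,xei] -> 7 lines: vxheb ogbps ctso eajsk xei pnxn zrp
Hunk 6: at line 2 remove [eajsk,xei] add [fxtog,vsm] -> 7 lines: vxheb ogbps ctso fxtog vsm pnxn zrp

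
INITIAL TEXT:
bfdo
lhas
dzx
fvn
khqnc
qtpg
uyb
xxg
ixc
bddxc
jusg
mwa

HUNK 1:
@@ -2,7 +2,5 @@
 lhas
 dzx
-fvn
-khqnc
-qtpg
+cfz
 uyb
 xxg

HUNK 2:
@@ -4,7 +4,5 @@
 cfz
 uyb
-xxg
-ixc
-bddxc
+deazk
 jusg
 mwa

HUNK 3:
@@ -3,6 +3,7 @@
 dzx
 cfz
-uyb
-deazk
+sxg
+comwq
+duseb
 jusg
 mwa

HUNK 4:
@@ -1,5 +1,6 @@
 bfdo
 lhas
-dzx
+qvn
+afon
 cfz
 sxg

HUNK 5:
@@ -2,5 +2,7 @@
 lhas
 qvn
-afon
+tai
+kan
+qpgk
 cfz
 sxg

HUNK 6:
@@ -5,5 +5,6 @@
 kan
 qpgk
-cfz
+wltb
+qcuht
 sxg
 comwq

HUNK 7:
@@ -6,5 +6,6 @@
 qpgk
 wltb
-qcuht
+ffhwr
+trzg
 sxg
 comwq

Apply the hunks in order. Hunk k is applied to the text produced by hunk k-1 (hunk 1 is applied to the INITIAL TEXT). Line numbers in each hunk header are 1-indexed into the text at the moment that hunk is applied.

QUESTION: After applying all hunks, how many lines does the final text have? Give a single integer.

Hunk 1: at line 2 remove [fvn,khqnc,qtpg] add [cfz] -> 10 lines: bfdo lhas dzx cfz uyb xxg ixc bddxc jusg mwa
Hunk 2: at line 4 remove [xxg,ixc,bddxc] add [deazk] -> 8 lines: bfdo lhas dzx cfz uyb deazk jusg mwa
Hunk 3: at line 3 remove [uyb,deazk] add [sxg,comwq,duseb] -> 9 lines: bfdo lhas dzx cfz sxg comwq duseb jusg mwa
Hunk 4: at line 1 remove [dzx] add [qvn,afon] -> 10 lines: bfdo lhas qvn afon cfz sxg comwq duseb jusg mwa
Hunk 5: at line 2 remove [afon] add [tai,kan,qpgk] -> 12 lines: bfdo lhas qvn tai kan qpgk cfz sxg comwq duseb jusg mwa
Hunk 6: at line 5 remove [cfz] add [wltb,qcuht] -> 13 lines: bfdo lhas qvn tai kan qpgk wltb qcuht sxg comwq duseb jusg mwa
Hunk 7: at line 6 remove [qcuht] add [ffhwr,trzg] -> 14 lines: bfdo lhas qvn tai kan qpgk wltb ffhwr trzg sxg comwq duseb jusg mwa
Final line count: 14

Answer: 14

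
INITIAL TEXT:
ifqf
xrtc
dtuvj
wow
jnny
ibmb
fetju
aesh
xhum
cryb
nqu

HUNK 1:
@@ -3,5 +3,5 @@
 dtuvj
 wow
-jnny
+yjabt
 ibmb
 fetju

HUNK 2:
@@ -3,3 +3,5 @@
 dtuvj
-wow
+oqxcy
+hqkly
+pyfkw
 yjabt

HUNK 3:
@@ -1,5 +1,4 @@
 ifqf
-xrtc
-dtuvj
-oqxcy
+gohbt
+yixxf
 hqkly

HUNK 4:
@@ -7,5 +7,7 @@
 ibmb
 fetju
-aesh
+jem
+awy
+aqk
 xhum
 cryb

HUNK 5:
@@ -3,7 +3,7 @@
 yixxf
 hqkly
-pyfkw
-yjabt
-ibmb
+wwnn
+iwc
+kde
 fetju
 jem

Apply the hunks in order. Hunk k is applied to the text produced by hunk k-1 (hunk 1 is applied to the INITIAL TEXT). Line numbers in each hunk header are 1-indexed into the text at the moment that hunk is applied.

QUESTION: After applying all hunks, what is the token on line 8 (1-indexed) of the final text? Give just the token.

Hunk 1: at line 3 remove [jnny] add [yjabt] -> 11 lines: ifqf xrtc dtuvj wow yjabt ibmb fetju aesh xhum cryb nqu
Hunk 2: at line 3 remove [wow] add [oqxcy,hqkly,pyfkw] -> 13 lines: ifqf xrtc dtuvj oqxcy hqkly pyfkw yjabt ibmb fetju aesh xhum cryb nqu
Hunk 3: at line 1 remove [xrtc,dtuvj,oqxcy] add [gohbt,yixxf] -> 12 lines: ifqf gohbt yixxf hqkly pyfkw yjabt ibmb fetju aesh xhum cryb nqu
Hunk 4: at line 7 remove [aesh] add [jem,awy,aqk] -> 14 lines: ifqf gohbt yixxf hqkly pyfkw yjabt ibmb fetju jem awy aqk xhum cryb nqu
Hunk 5: at line 3 remove [pyfkw,yjabt,ibmb] add [wwnn,iwc,kde] -> 14 lines: ifqf gohbt yixxf hqkly wwnn iwc kde fetju jem awy aqk xhum cryb nqu
Final line 8: fetju

Answer: fetju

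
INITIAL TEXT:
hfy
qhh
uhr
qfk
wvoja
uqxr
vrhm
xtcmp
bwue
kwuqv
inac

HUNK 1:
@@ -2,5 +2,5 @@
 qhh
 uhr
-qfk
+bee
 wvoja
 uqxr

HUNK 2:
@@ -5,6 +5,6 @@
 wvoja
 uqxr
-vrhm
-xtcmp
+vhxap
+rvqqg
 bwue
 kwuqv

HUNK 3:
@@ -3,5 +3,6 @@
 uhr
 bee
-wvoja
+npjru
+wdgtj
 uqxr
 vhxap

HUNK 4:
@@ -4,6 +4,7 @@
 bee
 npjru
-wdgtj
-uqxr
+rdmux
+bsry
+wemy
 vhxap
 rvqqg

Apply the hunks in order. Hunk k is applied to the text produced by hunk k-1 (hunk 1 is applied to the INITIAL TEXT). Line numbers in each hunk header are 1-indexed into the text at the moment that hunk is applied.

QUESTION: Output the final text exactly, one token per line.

Hunk 1: at line 2 remove [qfk] add [bee] -> 11 lines: hfy qhh uhr bee wvoja uqxr vrhm xtcmp bwue kwuqv inac
Hunk 2: at line 5 remove [vrhm,xtcmp] add [vhxap,rvqqg] -> 11 lines: hfy qhh uhr bee wvoja uqxr vhxap rvqqg bwue kwuqv inac
Hunk 3: at line 3 remove [wvoja] add [npjru,wdgtj] -> 12 lines: hfy qhh uhr bee npjru wdgtj uqxr vhxap rvqqg bwue kwuqv inac
Hunk 4: at line 4 remove [wdgtj,uqxr] add [rdmux,bsry,wemy] -> 13 lines: hfy qhh uhr bee npjru rdmux bsry wemy vhxap rvqqg bwue kwuqv inac

Answer: hfy
qhh
uhr
bee
npjru
rdmux
bsry
wemy
vhxap
rvqqg
bwue
kwuqv
inac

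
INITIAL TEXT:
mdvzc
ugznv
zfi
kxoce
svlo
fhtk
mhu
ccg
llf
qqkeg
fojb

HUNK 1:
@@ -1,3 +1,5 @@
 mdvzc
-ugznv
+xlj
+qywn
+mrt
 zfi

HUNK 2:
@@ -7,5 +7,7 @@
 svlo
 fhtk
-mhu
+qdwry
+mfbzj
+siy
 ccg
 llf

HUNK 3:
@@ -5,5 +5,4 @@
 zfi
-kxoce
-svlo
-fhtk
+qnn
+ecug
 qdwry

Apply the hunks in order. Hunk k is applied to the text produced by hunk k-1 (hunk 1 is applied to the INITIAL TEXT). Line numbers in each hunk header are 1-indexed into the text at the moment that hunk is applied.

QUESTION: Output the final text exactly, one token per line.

Answer: mdvzc
xlj
qywn
mrt
zfi
qnn
ecug
qdwry
mfbzj
siy
ccg
llf
qqkeg
fojb

Derivation:
Hunk 1: at line 1 remove [ugznv] add [xlj,qywn,mrt] -> 13 lines: mdvzc xlj qywn mrt zfi kxoce svlo fhtk mhu ccg llf qqkeg fojb
Hunk 2: at line 7 remove [mhu] add [qdwry,mfbzj,siy] -> 15 lines: mdvzc xlj qywn mrt zfi kxoce svlo fhtk qdwry mfbzj siy ccg llf qqkeg fojb
Hunk 3: at line 5 remove [kxoce,svlo,fhtk] add [qnn,ecug] -> 14 lines: mdvzc xlj qywn mrt zfi qnn ecug qdwry mfbzj siy ccg llf qqkeg fojb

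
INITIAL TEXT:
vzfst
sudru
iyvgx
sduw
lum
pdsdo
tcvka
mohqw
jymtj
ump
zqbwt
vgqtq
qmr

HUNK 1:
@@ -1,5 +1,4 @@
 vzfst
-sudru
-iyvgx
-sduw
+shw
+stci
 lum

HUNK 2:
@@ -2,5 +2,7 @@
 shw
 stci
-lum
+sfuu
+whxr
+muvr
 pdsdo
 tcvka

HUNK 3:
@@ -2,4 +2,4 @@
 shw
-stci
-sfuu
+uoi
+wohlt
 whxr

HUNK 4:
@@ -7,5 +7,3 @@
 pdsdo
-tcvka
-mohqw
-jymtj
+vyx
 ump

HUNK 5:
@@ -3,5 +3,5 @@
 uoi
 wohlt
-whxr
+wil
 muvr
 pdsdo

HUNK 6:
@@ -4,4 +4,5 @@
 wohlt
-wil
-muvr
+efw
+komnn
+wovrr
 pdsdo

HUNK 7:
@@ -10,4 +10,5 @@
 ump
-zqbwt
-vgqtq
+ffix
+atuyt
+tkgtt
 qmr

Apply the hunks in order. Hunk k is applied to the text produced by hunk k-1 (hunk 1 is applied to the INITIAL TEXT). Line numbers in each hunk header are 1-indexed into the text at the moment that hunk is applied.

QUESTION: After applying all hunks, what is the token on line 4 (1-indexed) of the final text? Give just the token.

Hunk 1: at line 1 remove [sudru,iyvgx,sduw] add [shw,stci] -> 12 lines: vzfst shw stci lum pdsdo tcvka mohqw jymtj ump zqbwt vgqtq qmr
Hunk 2: at line 2 remove [lum] add [sfuu,whxr,muvr] -> 14 lines: vzfst shw stci sfuu whxr muvr pdsdo tcvka mohqw jymtj ump zqbwt vgqtq qmr
Hunk 3: at line 2 remove [stci,sfuu] add [uoi,wohlt] -> 14 lines: vzfst shw uoi wohlt whxr muvr pdsdo tcvka mohqw jymtj ump zqbwt vgqtq qmr
Hunk 4: at line 7 remove [tcvka,mohqw,jymtj] add [vyx] -> 12 lines: vzfst shw uoi wohlt whxr muvr pdsdo vyx ump zqbwt vgqtq qmr
Hunk 5: at line 3 remove [whxr] add [wil] -> 12 lines: vzfst shw uoi wohlt wil muvr pdsdo vyx ump zqbwt vgqtq qmr
Hunk 6: at line 4 remove [wil,muvr] add [efw,komnn,wovrr] -> 13 lines: vzfst shw uoi wohlt efw komnn wovrr pdsdo vyx ump zqbwt vgqtq qmr
Hunk 7: at line 10 remove [zqbwt,vgqtq] add [ffix,atuyt,tkgtt] -> 14 lines: vzfst shw uoi wohlt efw komnn wovrr pdsdo vyx ump ffix atuyt tkgtt qmr
Final line 4: wohlt

Answer: wohlt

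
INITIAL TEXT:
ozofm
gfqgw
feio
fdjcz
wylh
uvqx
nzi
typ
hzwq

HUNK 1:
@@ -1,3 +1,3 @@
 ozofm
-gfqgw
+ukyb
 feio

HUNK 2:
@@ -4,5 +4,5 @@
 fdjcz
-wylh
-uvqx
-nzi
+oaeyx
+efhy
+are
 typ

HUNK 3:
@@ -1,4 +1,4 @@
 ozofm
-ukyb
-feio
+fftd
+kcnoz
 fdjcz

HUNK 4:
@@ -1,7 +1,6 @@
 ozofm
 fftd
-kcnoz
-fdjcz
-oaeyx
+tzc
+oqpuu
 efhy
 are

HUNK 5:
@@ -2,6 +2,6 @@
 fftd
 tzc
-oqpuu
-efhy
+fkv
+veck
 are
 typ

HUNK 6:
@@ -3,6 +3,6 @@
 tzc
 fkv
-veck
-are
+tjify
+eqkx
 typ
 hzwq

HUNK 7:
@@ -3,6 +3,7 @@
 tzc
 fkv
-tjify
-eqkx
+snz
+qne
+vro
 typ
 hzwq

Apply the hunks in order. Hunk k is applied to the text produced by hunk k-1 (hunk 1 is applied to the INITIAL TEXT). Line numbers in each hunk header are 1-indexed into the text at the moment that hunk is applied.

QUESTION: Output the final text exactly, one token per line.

Answer: ozofm
fftd
tzc
fkv
snz
qne
vro
typ
hzwq

Derivation:
Hunk 1: at line 1 remove [gfqgw] add [ukyb] -> 9 lines: ozofm ukyb feio fdjcz wylh uvqx nzi typ hzwq
Hunk 2: at line 4 remove [wylh,uvqx,nzi] add [oaeyx,efhy,are] -> 9 lines: ozofm ukyb feio fdjcz oaeyx efhy are typ hzwq
Hunk 3: at line 1 remove [ukyb,feio] add [fftd,kcnoz] -> 9 lines: ozofm fftd kcnoz fdjcz oaeyx efhy are typ hzwq
Hunk 4: at line 1 remove [kcnoz,fdjcz,oaeyx] add [tzc,oqpuu] -> 8 lines: ozofm fftd tzc oqpuu efhy are typ hzwq
Hunk 5: at line 2 remove [oqpuu,efhy] add [fkv,veck] -> 8 lines: ozofm fftd tzc fkv veck are typ hzwq
Hunk 6: at line 3 remove [veck,are] add [tjify,eqkx] -> 8 lines: ozofm fftd tzc fkv tjify eqkx typ hzwq
Hunk 7: at line 3 remove [tjify,eqkx] add [snz,qne,vro] -> 9 lines: ozofm fftd tzc fkv snz qne vro typ hzwq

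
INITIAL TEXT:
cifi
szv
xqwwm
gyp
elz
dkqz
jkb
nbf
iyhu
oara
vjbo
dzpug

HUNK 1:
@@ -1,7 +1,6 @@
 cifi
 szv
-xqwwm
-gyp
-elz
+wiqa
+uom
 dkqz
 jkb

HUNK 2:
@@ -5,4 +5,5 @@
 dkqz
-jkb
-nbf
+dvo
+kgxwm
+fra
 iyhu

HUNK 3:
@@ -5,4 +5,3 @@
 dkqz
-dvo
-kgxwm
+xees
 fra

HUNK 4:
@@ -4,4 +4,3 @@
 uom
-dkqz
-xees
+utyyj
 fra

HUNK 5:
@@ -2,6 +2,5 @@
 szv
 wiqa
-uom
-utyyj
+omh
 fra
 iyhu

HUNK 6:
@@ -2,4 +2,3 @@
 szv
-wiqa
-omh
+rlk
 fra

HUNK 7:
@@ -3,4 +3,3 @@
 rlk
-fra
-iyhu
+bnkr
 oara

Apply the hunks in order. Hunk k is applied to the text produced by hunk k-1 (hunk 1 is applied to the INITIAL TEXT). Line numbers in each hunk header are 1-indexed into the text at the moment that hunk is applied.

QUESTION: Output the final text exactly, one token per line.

Hunk 1: at line 1 remove [xqwwm,gyp,elz] add [wiqa,uom] -> 11 lines: cifi szv wiqa uom dkqz jkb nbf iyhu oara vjbo dzpug
Hunk 2: at line 5 remove [jkb,nbf] add [dvo,kgxwm,fra] -> 12 lines: cifi szv wiqa uom dkqz dvo kgxwm fra iyhu oara vjbo dzpug
Hunk 3: at line 5 remove [dvo,kgxwm] add [xees] -> 11 lines: cifi szv wiqa uom dkqz xees fra iyhu oara vjbo dzpug
Hunk 4: at line 4 remove [dkqz,xees] add [utyyj] -> 10 lines: cifi szv wiqa uom utyyj fra iyhu oara vjbo dzpug
Hunk 5: at line 2 remove [uom,utyyj] add [omh] -> 9 lines: cifi szv wiqa omh fra iyhu oara vjbo dzpug
Hunk 6: at line 2 remove [wiqa,omh] add [rlk] -> 8 lines: cifi szv rlk fra iyhu oara vjbo dzpug
Hunk 7: at line 3 remove [fra,iyhu] add [bnkr] -> 7 lines: cifi szv rlk bnkr oara vjbo dzpug

Answer: cifi
szv
rlk
bnkr
oara
vjbo
dzpug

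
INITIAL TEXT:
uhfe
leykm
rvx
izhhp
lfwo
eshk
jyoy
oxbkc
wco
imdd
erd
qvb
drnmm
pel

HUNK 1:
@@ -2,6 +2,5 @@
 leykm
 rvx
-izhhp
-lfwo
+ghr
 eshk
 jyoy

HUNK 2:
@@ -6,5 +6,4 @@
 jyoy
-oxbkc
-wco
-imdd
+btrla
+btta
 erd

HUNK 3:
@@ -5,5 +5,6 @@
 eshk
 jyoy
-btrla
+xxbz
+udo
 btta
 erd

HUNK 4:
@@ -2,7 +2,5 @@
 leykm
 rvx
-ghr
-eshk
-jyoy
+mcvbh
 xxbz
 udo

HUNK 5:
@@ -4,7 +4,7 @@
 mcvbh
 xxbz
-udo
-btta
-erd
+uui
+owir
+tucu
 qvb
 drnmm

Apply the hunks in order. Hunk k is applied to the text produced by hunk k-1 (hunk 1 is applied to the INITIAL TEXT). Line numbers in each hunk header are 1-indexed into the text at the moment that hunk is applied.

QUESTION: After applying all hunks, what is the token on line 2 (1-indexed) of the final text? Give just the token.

Answer: leykm

Derivation:
Hunk 1: at line 2 remove [izhhp,lfwo] add [ghr] -> 13 lines: uhfe leykm rvx ghr eshk jyoy oxbkc wco imdd erd qvb drnmm pel
Hunk 2: at line 6 remove [oxbkc,wco,imdd] add [btrla,btta] -> 12 lines: uhfe leykm rvx ghr eshk jyoy btrla btta erd qvb drnmm pel
Hunk 3: at line 5 remove [btrla] add [xxbz,udo] -> 13 lines: uhfe leykm rvx ghr eshk jyoy xxbz udo btta erd qvb drnmm pel
Hunk 4: at line 2 remove [ghr,eshk,jyoy] add [mcvbh] -> 11 lines: uhfe leykm rvx mcvbh xxbz udo btta erd qvb drnmm pel
Hunk 5: at line 4 remove [udo,btta,erd] add [uui,owir,tucu] -> 11 lines: uhfe leykm rvx mcvbh xxbz uui owir tucu qvb drnmm pel
Final line 2: leykm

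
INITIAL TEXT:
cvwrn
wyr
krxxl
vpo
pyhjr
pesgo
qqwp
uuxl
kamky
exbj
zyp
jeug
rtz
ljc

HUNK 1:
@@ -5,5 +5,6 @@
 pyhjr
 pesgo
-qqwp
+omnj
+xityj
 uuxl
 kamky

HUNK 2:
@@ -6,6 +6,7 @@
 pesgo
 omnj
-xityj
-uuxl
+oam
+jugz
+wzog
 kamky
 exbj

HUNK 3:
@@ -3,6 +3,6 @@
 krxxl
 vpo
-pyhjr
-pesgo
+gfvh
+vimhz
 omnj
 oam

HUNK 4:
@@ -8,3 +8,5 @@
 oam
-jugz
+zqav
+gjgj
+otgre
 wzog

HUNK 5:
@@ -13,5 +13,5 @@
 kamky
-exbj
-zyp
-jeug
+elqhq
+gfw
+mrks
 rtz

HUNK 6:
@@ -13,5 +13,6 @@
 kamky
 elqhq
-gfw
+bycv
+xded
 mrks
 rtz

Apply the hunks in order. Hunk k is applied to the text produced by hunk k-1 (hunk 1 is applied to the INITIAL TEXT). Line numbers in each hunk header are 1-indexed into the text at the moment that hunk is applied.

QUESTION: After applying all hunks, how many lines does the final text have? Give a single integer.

Answer: 19

Derivation:
Hunk 1: at line 5 remove [qqwp] add [omnj,xityj] -> 15 lines: cvwrn wyr krxxl vpo pyhjr pesgo omnj xityj uuxl kamky exbj zyp jeug rtz ljc
Hunk 2: at line 6 remove [xityj,uuxl] add [oam,jugz,wzog] -> 16 lines: cvwrn wyr krxxl vpo pyhjr pesgo omnj oam jugz wzog kamky exbj zyp jeug rtz ljc
Hunk 3: at line 3 remove [pyhjr,pesgo] add [gfvh,vimhz] -> 16 lines: cvwrn wyr krxxl vpo gfvh vimhz omnj oam jugz wzog kamky exbj zyp jeug rtz ljc
Hunk 4: at line 8 remove [jugz] add [zqav,gjgj,otgre] -> 18 lines: cvwrn wyr krxxl vpo gfvh vimhz omnj oam zqav gjgj otgre wzog kamky exbj zyp jeug rtz ljc
Hunk 5: at line 13 remove [exbj,zyp,jeug] add [elqhq,gfw,mrks] -> 18 lines: cvwrn wyr krxxl vpo gfvh vimhz omnj oam zqav gjgj otgre wzog kamky elqhq gfw mrks rtz ljc
Hunk 6: at line 13 remove [gfw] add [bycv,xded] -> 19 lines: cvwrn wyr krxxl vpo gfvh vimhz omnj oam zqav gjgj otgre wzog kamky elqhq bycv xded mrks rtz ljc
Final line count: 19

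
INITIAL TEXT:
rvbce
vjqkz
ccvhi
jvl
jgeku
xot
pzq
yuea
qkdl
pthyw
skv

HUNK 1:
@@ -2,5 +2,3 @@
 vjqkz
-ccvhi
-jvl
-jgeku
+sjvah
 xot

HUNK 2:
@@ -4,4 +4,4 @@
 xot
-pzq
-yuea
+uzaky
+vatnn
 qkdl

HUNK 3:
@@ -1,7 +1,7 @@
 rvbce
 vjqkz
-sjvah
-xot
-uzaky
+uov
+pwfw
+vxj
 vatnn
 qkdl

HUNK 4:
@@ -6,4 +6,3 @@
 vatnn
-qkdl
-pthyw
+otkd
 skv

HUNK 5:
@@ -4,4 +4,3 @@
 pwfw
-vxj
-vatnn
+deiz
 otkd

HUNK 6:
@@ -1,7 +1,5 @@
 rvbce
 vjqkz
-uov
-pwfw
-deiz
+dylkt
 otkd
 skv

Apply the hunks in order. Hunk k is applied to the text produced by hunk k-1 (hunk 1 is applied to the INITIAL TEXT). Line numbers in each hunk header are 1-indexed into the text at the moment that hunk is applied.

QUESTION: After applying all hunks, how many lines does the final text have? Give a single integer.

Answer: 5

Derivation:
Hunk 1: at line 2 remove [ccvhi,jvl,jgeku] add [sjvah] -> 9 lines: rvbce vjqkz sjvah xot pzq yuea qkdl pthyw skv
Hunk 2: at line 4 remove [pzq,yuea] add [uzaky,vatnn] -> 9 lines: rvbce vjqkz sjvah xot uzaky vatnn qkdl pthyw skv
Hunk 3: at line 1 remove [sjvah,xot,uzaky] add [uov,pwfw,vxj] -> 9 lines: rvbce vjqkz uov pwfw vxj vatnn qkdl pthyw skv
Hunk 4: at line 6 remove [qkdl,pthyw] add [otkd] -> 8 lines: rvbce vjqkz uov pwfw vxj vatnn otkd skv
Hunk 5: at line 4 remove [vxj,vatnn] add [deiz] -> 7 lines: rvbce vjqkz uov pwfw deiz otkd skv
Hunk 6: at line 1 remove [uov,pwfw,deiz] add [dylkt] -> 5 lines: rvbce vjqkz dylkt otkd skv
Final line count: 5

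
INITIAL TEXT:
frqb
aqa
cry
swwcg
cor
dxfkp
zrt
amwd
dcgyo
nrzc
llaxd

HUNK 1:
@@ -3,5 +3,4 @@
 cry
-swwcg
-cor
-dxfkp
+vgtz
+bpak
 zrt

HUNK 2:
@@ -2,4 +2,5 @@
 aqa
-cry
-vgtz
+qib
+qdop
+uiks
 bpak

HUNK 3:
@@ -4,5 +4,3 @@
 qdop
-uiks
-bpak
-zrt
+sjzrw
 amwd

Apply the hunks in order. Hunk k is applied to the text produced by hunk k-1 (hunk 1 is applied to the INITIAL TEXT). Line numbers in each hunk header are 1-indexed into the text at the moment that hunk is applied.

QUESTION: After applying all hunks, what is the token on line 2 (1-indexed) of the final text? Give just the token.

Answer: aqa

Derivation:
Hunk 1: at line 3 remove [swwcg,cor,dxfkp] add [vgtz,bpak] -> 10 lines: frqb aqa cry vgtz bpak zrt amwd dcgyo nrzc llaxd
Hunk 2: at line 2 remove [cry,vgtz] add [qib,qdop,uiks] -> 11 lines: frqb aqa qib qdop uiks bpak zrt amwd dcgyo nrzc llaxd
Hunk 3: at line 4 remove [uiks,bpak,zrt] add [sjzrw] -> 9 lines: frqb aqa qib qdop sjzrw amwd dcgyo nrzc llaxd
Final line 2: aqa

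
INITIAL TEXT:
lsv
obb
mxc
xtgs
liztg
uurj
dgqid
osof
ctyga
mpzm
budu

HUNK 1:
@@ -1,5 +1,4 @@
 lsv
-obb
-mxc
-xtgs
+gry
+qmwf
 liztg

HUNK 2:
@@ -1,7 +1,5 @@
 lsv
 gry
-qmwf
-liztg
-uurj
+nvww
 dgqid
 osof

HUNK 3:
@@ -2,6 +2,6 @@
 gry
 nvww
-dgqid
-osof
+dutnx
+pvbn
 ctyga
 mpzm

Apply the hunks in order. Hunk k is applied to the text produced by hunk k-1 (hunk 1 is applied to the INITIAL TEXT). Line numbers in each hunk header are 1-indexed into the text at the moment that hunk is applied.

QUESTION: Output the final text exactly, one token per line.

Answer: lsv
gry
nvww
dutnx
pvbn
ctyga
mpzm
budu

Derivation:
Hunk 1: at line 1 remove [obb,mxc,xtgs] add [gry,qmwf] -> 10 lines: lsv gry qmwf liztg uurj dgqid osof ctyga mpzm budu
Hunk 2: at line 1 remove [qmwf,liztg,uurj] add [nvww] -> 8 lines: lsv gry nvww dgqid osof ctyga mpzm budu
Hunk 3: at line 2 remove [dgqid,osof] add [dutnx,pvbn] -> 8 lines: lsv gry nvww dutnx pvbn ctyga mpzm budu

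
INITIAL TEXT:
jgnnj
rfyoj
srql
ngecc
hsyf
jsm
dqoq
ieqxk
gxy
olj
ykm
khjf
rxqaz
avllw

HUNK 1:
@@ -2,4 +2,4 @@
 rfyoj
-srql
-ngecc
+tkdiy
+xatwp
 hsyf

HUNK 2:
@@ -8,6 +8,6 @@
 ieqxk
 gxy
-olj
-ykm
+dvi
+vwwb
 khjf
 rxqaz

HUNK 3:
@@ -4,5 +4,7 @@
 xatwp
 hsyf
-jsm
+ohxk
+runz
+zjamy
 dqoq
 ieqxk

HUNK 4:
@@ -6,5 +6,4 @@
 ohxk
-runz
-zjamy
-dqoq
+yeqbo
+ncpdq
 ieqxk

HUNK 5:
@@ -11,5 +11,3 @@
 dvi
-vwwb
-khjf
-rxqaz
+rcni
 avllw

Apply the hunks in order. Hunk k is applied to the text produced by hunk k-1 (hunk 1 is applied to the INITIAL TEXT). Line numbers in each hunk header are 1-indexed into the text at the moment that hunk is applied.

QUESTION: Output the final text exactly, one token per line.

Answer: jgnnj
rfyoj
tkdiy
xatwp
hsyf
ohxk
yeqbo
ncpdq
ieqxk
gxy
dvi
rcni
avllw

Derivation:
Hunk 1: at line 2 remove [srql,ngecc] add [tkdiy,xatwp] -> 14 lines: jgnnj rfyoj tkdiy xatwp hsyf jsm dqoq ieqxk gxy olj ykm khjf rxqaz avllw
Hunk 2: at line 8 remove [olj,ykm] add [dvi,vwwb] -> 14 lines: jgnnj rfyoj tkdiy xatwp hsyf jsm dqoq ieqxk gxy dvi vwwb khjf rxqaz avllw
Hunk 3: at line 4 remove [jsm] add [ohxk,runz,zjamy] -> 16 lines: jgnnj rfyoj tkdiy xatwp hsyf ohxk runz zjamy dqoq ieqxk gxy dvi vwwb khjf rxqaz avllw
Hunk 4: at line 6 remove [runz,zjamy,dqoq] add [yeqbo,ncpdq] -> 15 lines: jgnnj rfyoj tkdiy xatwp hsyf ohxk yeqbo ncpdq ieqxk gxy dvi vwwb khjf rxqaz avllw
Hunk 5: at line 11 remove [vwwb,khjf,rxqaz] add [rcni] -> 13 lines: jgnnj rfyoj tkdiy xatwp hsyf ohxk yeqbo ncpdq ieqxk gxy dvi rcni avllw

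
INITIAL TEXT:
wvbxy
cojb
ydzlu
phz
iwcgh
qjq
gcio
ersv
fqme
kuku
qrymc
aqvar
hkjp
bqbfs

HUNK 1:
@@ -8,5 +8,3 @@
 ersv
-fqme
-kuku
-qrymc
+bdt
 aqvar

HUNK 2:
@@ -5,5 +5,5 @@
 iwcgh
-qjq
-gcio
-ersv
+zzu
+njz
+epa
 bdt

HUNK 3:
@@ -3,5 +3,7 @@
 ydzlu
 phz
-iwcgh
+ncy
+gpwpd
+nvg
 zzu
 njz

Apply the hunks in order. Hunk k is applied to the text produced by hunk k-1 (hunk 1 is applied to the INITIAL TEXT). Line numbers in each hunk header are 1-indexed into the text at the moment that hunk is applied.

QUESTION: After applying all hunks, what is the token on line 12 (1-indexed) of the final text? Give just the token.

Answer: aqvar

Derivation:
Hunk 1: at line 8 remove [fqme,kuku,qrymc] add [bdt] -> 12 lines: wvbxy cojb ydzlu phz iwcgh qjq gcio ersv bdt aqvar hkjp bqbfs
Hunk 2: at line 5 remove [qjq,gcio,ersv] add [zzu,njz,epa] -> 12 lines: wvbxy cojb ydzlu phz iwcgh zzu njz epa bdt aqvar hkjp bqbfs
Hunk 3: at line 3 remove [iwcgh] add [ncy,gpwpd,nvg] -> 14 lines: wvbxy cojb ydzlu phz ncy gpwpd nvg zzu njz epa bdt aqvar hkjp bqbfs
Final line 12: aqvar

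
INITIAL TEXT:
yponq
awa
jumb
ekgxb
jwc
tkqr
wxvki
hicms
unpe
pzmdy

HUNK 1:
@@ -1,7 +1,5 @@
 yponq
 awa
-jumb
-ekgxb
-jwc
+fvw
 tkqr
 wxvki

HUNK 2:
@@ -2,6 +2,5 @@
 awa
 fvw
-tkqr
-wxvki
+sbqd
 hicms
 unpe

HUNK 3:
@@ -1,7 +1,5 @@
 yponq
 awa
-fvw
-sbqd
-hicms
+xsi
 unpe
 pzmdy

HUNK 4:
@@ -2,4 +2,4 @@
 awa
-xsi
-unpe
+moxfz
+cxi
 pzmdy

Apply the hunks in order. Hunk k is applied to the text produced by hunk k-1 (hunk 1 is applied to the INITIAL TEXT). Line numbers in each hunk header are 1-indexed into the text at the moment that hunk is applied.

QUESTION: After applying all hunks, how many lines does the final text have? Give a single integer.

Answer: 5

Derivation:
Hunk 1: at line 1 remove [jumb,ekgxb,jwc] add [fvw] -> 8 lines: yponq awa fvw tkqr wxvki hicms unpe pzmdy
Hunk 2: at line 2 remove [tkqr,wxvki] add [sbqd] -> 7 lines: yponq awa fvw sbqd hicms unpe pzmdy
Hunk 3: at line 1 remove [fvw,sbqd,hicms] add [xsi] -> 5 lines: yponq awa xsi unpe pzmdy
Hunk 4: at line 2 remove [xsi,unpe] add [moxfz,cxi] -> 5 lines: yponq awa moxfz cxi pzmdy
Final line count: 5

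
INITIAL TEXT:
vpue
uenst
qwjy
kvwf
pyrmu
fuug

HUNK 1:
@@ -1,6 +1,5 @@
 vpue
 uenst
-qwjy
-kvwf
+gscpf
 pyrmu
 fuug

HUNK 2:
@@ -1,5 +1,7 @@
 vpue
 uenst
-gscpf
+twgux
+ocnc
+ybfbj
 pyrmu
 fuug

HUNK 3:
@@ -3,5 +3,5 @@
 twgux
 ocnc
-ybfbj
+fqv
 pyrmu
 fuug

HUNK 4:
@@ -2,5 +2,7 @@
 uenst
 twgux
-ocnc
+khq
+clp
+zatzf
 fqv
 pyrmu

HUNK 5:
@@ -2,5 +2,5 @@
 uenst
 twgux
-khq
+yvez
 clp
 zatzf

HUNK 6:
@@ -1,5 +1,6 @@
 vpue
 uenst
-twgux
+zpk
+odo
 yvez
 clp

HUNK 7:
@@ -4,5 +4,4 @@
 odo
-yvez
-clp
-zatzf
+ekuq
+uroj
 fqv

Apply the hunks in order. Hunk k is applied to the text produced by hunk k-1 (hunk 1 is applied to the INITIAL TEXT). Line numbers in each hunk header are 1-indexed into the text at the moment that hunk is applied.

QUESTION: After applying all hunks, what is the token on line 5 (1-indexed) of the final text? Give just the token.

Hunk 1: at line 1 remove [qwjy,kvwf] add [gscpf] -> 5 lines: vpue uenst gscpf pyrmu fuug
Hunk 2: at line 1 remove [gscpf] add [twgux,ocnc,ybfbj] -> 7 lines: vpue uenst twgux ocnc ybfbj pyrmu fuug
Hunk 3: at line 3 remove [ybfbj] add [fqv] -> 7 lines: vpue uenst twgux ocnc fqv pyrmu fuug
Hunk 4: at line 2 remove [ocnc] add [khq,clp,zatzf] -> 9 lines: vpue uenst twgux khq clp zatzf fqv pyrmu fuug
Hunk 5: at line 2 remove [khq] add [yvez] -> 9 lines: vpue uenst twgux yvez clp zatzf fqv pyrmu fuug
Hunk 6: at line 1 remove [twgux] add [zpk,odo] -> 10 lines: vpue uenst zpk odo yvez clp zatzf fqv pyrmu fuug
Hunk 7: at line 4 remove [yvez,clp,zatzf] add [ekuq,uroj] -> 9 lines: vpue uenst zpk odo ekuq uroj fqv pyrmu fuug
Final line 5: ekuq

Answer: ekuq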